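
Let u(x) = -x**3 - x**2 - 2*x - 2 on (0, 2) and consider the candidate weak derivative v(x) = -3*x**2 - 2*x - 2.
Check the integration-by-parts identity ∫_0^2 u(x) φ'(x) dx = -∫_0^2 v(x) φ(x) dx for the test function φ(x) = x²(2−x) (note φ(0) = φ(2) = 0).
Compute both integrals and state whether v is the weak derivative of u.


LHS = 184/15, RHS = 184/15. Yes, v = u' weakly.

u(x) = -x**3 - x**2 - 2*x - 2, classical derivative u'(x) = -3*x**2 - 2*x - 2.
φ(x) = x²(2−x), so φ'(x) = x*(4 - 3*x).
Note φ(0) = φ(2) = 0, so the boundary term u·φ vanishes.
LHS = ∫_0^2 u(x) φ'(x) dx = ∫_0^2 (3*x^5 - x^4 + 2*x^3 - 2*x^2 - 8*x) dx. Term by term:
  ∫_0^2 3*x^5 dx = 32;  ∫_0^2 -x^4 dx = -32/5;  ∫_0^2 2*x^3 dx = 8;
  ∫_0^2 -2*x^2 dx = -16/3;  ∫_0^2 -8*x dx = -16.
Sum: 32 − 32/5 + 8 − 16/3 − 16 = 184/15.
So LHS = 184/15.
∫_0^2 v(x) φ(x) dx = ∫_0^2 (3*x^5 - 4*x^4 - 2*x^3 - 4*x^2) dx. Term by term:
  ∫_0^2 3*x^5 dx = 32;  ∫_0^2 -4*x^4 dx = -128/5;  ∫_0^2 -2*x^3 dx = -8;
  ∫_0^2 -4*x^2 dx = -32/3.
Sum: 32 − 128/5 − 8 − 32/3 = -184/15.
So RHS = -∫_0^2 v(x) φ(x) dx = 184/15.
LHS = RHS, so the identity holds for this test φ.
Moreover u is smooth here and v(x) = u'(x) = -3*x**2 - 2*x - 2 pointwise, so the identity holds for every test function. Hence v is the weak derivative of u.


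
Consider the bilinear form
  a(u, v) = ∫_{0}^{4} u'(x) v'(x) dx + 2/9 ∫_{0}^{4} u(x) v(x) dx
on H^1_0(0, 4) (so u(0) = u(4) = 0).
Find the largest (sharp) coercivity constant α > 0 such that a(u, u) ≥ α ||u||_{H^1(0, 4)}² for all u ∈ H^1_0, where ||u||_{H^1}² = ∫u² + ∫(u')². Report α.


α = (32/9 + π^2)/(π^2 + 16)

Coercivity of a(·,·) on H^1_0(0, 4) means a(u, u) ≥ α ||u||_{H^1}² for every u ∈ H^1_0.
The interval has length L = 4, and Poincaré/coercivity depend only on L. Here a(u, u) = ∫(u')² + (2/9)·∫u².
Here 0 < c = 2/9 < 1. The condition a(u,u) ≥ α||u||_{H^1}² reads (1−α)∫(u')² ≥ (α−c)∫u². Any admissible α is ≤ 1 (rapidly oscillating u have ∫u²/∫(u')² → 0), and α = 1 would force 0 ≥ (1−c)∫u², impossible since c < 1; so 1−α > 0. By the sharp Poincaré inequality on H^1_0 of an interval of length L, ∫(u')² ≥ (π/L)²∫u² with equality for the first sine mode sin(π(x−x₀)/L) (x₀ the left endpoint), so the inequality holds for all u iff (1−α)(π/L)² ≥ α − c, i.e. α ≤ ((π/L)² + c)/((π/L)² + 1) = (1 + c(L/π)²)/(1 + (L/π)²). With (π/L)² = π^2/16 and c = 2/9, the largest admissible constant is α = ((π/L)² + c)/((π/L)² + 1).
Simplifying, α = (32/9 + π^2)/(π^2 + 16).


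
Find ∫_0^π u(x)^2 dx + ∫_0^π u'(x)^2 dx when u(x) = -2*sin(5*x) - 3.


||u||_{H^1(0,π)}^2 = 24/5 + 61*π

u'(x) = -10*cos(5*x).
Expand u² and (u')² and integrate term by term on (0, π), using: for integers n ≥ 1, ∫_0^π sin²(nx) dx = ∫_0^π cos²(nx) dx = π/2; for n ≠ n', ∫_0^π sin(nx)sin(n'x) dx = ∫_0^π cos(nx)cos(n'x) dx = 0; and by product-to-sum, ∫_0^π sin(nx)cos(n'x) dx = ½∫_0^π [sin((n+n')x) + sin((n−n')x)] dx, which is 0 when n+n' is even and 2n/(n²−n'²) when n+n' is odd (it need not vanish on (0, π)). For the constant mode: ∫_0^π 1 dx = π, ∫_0^π cos(nx) dx = 0, ∫_0^π sin(nx) dx = (1−(−1)^n)/n.
  u² squared terms: (-3)²·∫1 dx = 9·π = 9*π;  (-2)²·∫sin(5x)² dx = 4·π/2 = 2*π.
  u² cross terms: 2·(-3)·(-2)·∫1·sin(5x) dx = 12·(2/5) = 24/5.
  So ∫_0^π u² dx = 9*π + 2*π + 24/5 = 24/5 + 11*π.
  (u')² squared terms: (-10)²·∫cos(5x)² dx = 100·π/2 = 50*π.
  So ∫_0^π (u')² dx = 50*π.
||u||_{H^1}^2 = (24/5 + 11*π) + (50*π) = 24/5 + 61*π.


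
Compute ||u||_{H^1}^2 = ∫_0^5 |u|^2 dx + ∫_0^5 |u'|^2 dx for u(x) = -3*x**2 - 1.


||u||_{H^1}^2 = 7380

The H^1 norm (squared) on an interval (0, L) is
  ||u||_{H^1}^2 = ∫_0^L u(x)^2 dx + ∫_0^L u'(x)^2 dx.
Compute u'(x) = -6*x.
Then u(x)^2 = 9*x**4 + 6*x**2 + 1 and u'(x)^2 = 36*x**2.
Integrate each monomial from 0 to 5 using ∫_0^5 c·x^n dx = c·5^(n+1)/(n+1):
  ∫_0^5 u(x)^2 dx = ∫_0^5 (9*x^4 + 6*x^2 + 1) dx. Term by term:
    ∫_0^5 9*x^4 dx = 5625;  ∫_0^5 6*x^2 dx = 250;  ∫_0^5 1 dx = 5.
  Sum: 5625 + 250 + 5 = 5880.
  ∫_0^5 u'(x)^2 dx = ∫_0^5 (36*x^2) dx. Term by term:
    ∫_0^5 36*x^2 dx = 1500.
Adding: ||u||_{H^1}^2 = 5880 + 1500 = 7380.


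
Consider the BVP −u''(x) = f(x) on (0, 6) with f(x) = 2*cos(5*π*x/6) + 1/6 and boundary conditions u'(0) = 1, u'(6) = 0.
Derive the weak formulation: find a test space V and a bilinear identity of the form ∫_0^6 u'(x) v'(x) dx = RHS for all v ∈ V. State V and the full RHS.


V = H^1(0, 6) (v unrestricted at boundary; u is determined up to an additive constant); weak form: ∫_0^6 u'v' dx = ∫_0^6 (2*cos(5*π*x/6) + 1/6) v dx − v(0) for all v ∈ V.

Multiply both sides by a test function v and integrate from 0 to 6:
  ∫_0^6 −u''(x) v(x) dx = ∫_0^6 f(x) v(x) dx.
Integrate the LHS by parts once:
  ∫_0^6 −u'' v dx = −[u'(x) v(x)]_0^6 + ∫_0^6 u'(x) v'(x) dx.
Thus ∫_0^6 u'(x) v'(x) dx = ∫_0^6 f(x) v(x) dx + [u'(x) v(x)]_0^6.
Choose V so that boundary terms are either known or forced to vanish.
u has inhomogeneous Neumann u'(0) = 1, u'(6) = 0. [u' v]_0^6 = (0)·v(6) − (1)·v(0) = − v(0). Take V = H^1(0, 6); boundary term becomes part of RHS.
Weak formulation: find u (satisfying any essential BC) such that ∫_0^6 u'(x) v'(x) dx = ∫_0^6 f v dx − v(0) for all v ∈ V (Neumann data are natural BCs: they enter the RHS as boundary terms).
Substituting f(x) = 2*cos(5*π*x/6) + 1/6, the right-hand side is ∫_0^6 (2*cos(5*π*x/6) + 1/6) v dx − v(0).
Compatibility check (pure Neumann): taking v ≡ 1 ∈ V gives 0 = ∫_0^6 f dx + (0) − (1), i.e. ∫_0^6 f dx must equal u'(0) − u'(6) = 1. Indeed ∫_0^6 (2*cos(5*π*x/6) + 1/6) dx = 1, so the data are compatible. The solution is then unique only up to an additive constant (fix it e.g. by requiring ∫_0^6 u dx = 0).


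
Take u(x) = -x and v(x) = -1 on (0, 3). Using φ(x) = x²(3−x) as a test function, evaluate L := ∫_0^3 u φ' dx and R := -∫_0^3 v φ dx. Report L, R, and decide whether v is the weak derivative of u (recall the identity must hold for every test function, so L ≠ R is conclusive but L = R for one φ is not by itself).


LHS = 27/4, RHS = 27/4. Yes, v = u' weakly.

u(x) = -x, classical derivative u'(x) = -1.
φ(x) = x²(3−x), so φ'(x) = 3*x*(2 - x).
Note φ(0) = φ(3) = 0, so the boundary term u·φ vanishes.
LHS = ∫_0^3 u(x) φ'(x) dx = ∫_0^3 (3*x^3 - 6*x^2) dx. Term by term:
  ∫_0^3 3*x^3 dx = 243/4;  ∫_0^3 -6*x^2 dx = -54.
Sum: 243/4 − 54 = 27/4.
So LHS = 27/4.
∫_0^3 v(x) φ(x) dx = ∫_0^3 (x^3 - 3*x^2) dx. Term by term:
  ∫_0^3 x^3 dx = 81/4;  ∫_0^3 -3*x^2 dx = -27.
Sum: 81/4 − 27 = -27/4.
So RHS = -∫_0^3 v(x) φ(x) dx = 27/4.
LHS = RHS, so the identity holds for this test φ.
Moreover u is smooth here and v(x) = u'(x) = -1 pointwise, so the identity holds for every test function. Hence v is the weak derivative of u.


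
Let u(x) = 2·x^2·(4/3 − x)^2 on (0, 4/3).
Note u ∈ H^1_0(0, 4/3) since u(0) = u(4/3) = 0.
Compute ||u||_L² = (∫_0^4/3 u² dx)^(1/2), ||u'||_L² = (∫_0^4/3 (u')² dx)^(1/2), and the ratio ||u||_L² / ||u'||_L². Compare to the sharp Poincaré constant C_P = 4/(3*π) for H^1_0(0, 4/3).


||u||_L² / ||u'||_L² = 2*sqrt(3)/9 < C_P = 4/(3*π).

u(x) = 2·x^2·(4/3 − x)^2, so u'(x) = 8*x*(3*x - 4)*(3*x - 2)/9.
u(x) = 2·x^2·(4/3 − x)^2 vanishes at x = 0 and x = 4/3, so u ∈ H^1_0(0, 4/3). Differentiate via the product rule and integrate the resulting polynomials term by term.
  ∫_0^4/3 u² dx = ∫_0^4/3 (4*x^8 - 64*x^7/3 + 128*x^6/3 - 1024*x^5/27 + 1024*x^4/81) dx. Term by term:
    ∫_0^4/3 4*x^8 dx = 1048576/177147;  ∫_0^4/3 -64*x^7/3 dx = -524288/19683;  ∫_0^4/3 128*x^6/3 dx = 2097152/45927;
    ∫_0^4/3 -1024*x^5/27 dx = -2097152/59049;  ∫_0^4/3 1024*x^4/81 dx = 1048576/98415.
  Sum: 1048576/177147 − 524288/19683 + 2097152/45927 − 2097152/59049 + 1048576/98415 = 524288/6200145.
  ∫_0^4/3 (u')² dx = ∫_0^4/3 (64*x^6 - 256*x^5 + 3328*x^4/9 - 2048*x^3/9 + 4096*x^2/81) dx. Term by term:
    ∫_0^4/3 64*x^6 dx = 1048576/15309;  ∫_0^4/3 -256*x^5 dx = -524288/2187;  ∫_0^4/3 3328*x^4/9 dx = 3407872/10935;
    ∫_0^4/3 -2048*x^3/9 dx = -131072/729;  ∫_0^4/3 4096*x^2/81 dx = 262144/6561.
  Sum: 1048576/15309 − 524288/2187 + 3407872/10935 − 131072/729 + 262144/6561 = 131072/229635.
∫_0^4/3 u² dx = 524288/6200145, so ||u||_L² = 512*sqrt(210)/25515.
∫_0^4/3 (u')² dx = 131072/229635, so ||u'||_L² = 256*sqrt(70)/2835.
Ratio ||u||_L² / ||u'||_L² = 2*sqrt(3)/9.
Sharp Poincaré constant on H^1_0(0, 4/3) is C_P = L/π = 4/(3*π), achieved by sin(3*π/4·x).
A polynomial bump cannot attain the sharp Poincaré constant (only the first sine eigenfunction does), so the ratio is strictly less than C_P, consistent with ||u||_L² ≤ C_P ||u'||_L².


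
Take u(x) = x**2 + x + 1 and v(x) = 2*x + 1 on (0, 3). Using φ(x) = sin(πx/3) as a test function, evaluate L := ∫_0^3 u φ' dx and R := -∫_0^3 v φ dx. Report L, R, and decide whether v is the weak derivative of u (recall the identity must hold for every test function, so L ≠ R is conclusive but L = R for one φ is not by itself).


LHS = -24/π, RHS = -24/π. Yes, v = u' weakly.

u(x) = x**2 + x + 1, classical derivative u'(x) = 2*x + 1.
φ(x) = sin(πx/3), so φ'(x) = π*cos(π*x/3)/3.
Note φ(0) = φ(3) = 0, so the boundary term u·φ vanishes.
LHS = ∫_0^3 u(x) φ'(x) dx = ∫_0^3 (π*x^2*cos(π*x/3)/3 + π*x*cos(π*x/3)/3 + π*cos(π*x/3)/3) dx. Term by term:
  ∫_0^3 π*cos(π*x/3)/3 dx = 0;  ∫_0^3 π*x*cos(π*x/3)/3 dx = -6/π;  ∫_0^3 π*x^2*cos(π*x/3)/3 dx = -18/π.
Sum: 0 − 6/π − 18/π = -24/π.
So LHS = -24/π.
∫_0^3 v(x) φ(x) dx = ∫_0^3 (2*x*sin(π*x/3) + sin(π*x/3)) dx. Term by term:
  ∫_0^3 2*x*sin(π*x/3) dx = 18/π;  ∫_0^3 sin(π*x/3) dx = 6/π.
Sum: 18/π + 6/π = 24/π.
So RHS = -∫_0^3 v(x) φ(x) dx = -24/π.
LHS = RHS, so the identity holds for this test φ.
Moreover u is smooth here and v(x) = u'(x) = 2*x + 1 pointwise, so the identity holds for every test function. Hence v is the weak derivative of u.


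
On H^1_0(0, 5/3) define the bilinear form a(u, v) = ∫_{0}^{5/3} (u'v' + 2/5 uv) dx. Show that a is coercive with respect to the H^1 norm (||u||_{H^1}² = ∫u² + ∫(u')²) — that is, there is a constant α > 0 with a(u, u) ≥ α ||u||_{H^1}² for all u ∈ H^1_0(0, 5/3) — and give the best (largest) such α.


α = (10 + 9*π^2)/(25 + 9*π^2)

Coercivity of a(·,·) on H^1_0(0, 5/3) means a(u, u) ≥ α ||u||_{H^1}² for every u ∈ H^1_0.
The interval has length L = 5/3, and Poincaré/coercivity depend only on L. Here a(u, u) = ∫(u')² + (2/5)·∫u².
Here 0 < c = 2/5 < 1. The condition a(u,u) ≥ α||u||_{H^1}² reads (1−α)∫(u')² ≥ (α−c)∫u². Any admissible α is ≤ 1 (rapidly oscillating u have ∫u²/∫(u')² → 0), and α = 1 would force 0 ≥ (1−c)∫u², impossible since c < 1; so 1−α > 0. By the sharp Poincaré inequality on H^1_0 of an interval of length L, ∫(u')² ≥ (π/L)²∫u² with equality for the first sine mode sin(π(x−x₀)/L) (x₀ the left endpoint), so the inequality holds for all u iff (1−α)(π/L)² ≥ α − c, i.e. α ≤ ((π/L)² + c)/((π/L)² + 1) = (1 + c(L/π)²)/(1 + (L/π)²). With (π/L)² = 9*π^2/25 and c = 2/5, the largest admissible constant is α = ((π/L)² + c)/((π/L)² + 1).
Simplifying, α = (10 + 9*π^2)/(25 + 9*π^2).


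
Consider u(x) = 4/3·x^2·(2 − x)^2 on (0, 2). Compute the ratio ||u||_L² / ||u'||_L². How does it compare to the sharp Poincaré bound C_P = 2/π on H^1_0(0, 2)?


||u||_L² / ||u'||_L² = sqrt(3)/3 < C_P = 2/π.

u(x) = 4/3·x^2·(2 − x)^2, so u'(x) = 16*x*(x - 2)*(x - 1)/3.
u(x) = 4/3·x^2·(2 − x)^2 vanishes at x = 0 and x = 2, so u ∈ H^1_0(0, 2). Differentiate via the product rule and integrate the resulting polynomials term by term.
  ∫_0^2 u² dx = ∫_0^2 (16*x^8/9 - 128*x^7/9 + 128*x^6/3 - 512*x^5/9 + 256*x^4/9) dx. Term by term:
    ∫_0^2 16*x^8/9 dx = 8192/81;  ∫_0^2 -128*x^7/9 dx = -4096/9;  ∫_0^2 128*x^6/3 dx = 16384/21;
    ∫_0^2 -512*x^5/9 dx = -16384/27;  ∫_0^2 256*x^4/9 dx = 8192/45.
  Sum: 8192/81 − 4096/9 + 16384/21 − 16384/27 + 8192/45 = 4096/2835.
  ∫_0^2 (u')² dx = ∫_0^2 (256*x^6/9 - 512*x^5/3 + 3328*x^4/9 - 1024*x^3/3 + 1024*x^2/9) dx. Term by term:
    ∫_0^2 256*x^6/9 dx = 32768/63;  ∫_0^2 -512*x^5/3 dx = -16384/9;  ∫_0^2 3328*x^4/9 dx = 106496/45;
    ∫_0^2 -1024*x^3/3 dx = -4096/3;  ∫_0^2 1024*x^2/9 dx = 8192/27.
  Sum: 32768/63 − 16384/9 + 106496/45 − 4096/3 + 8192/27 = 4096/945.
∫_0^2 u² dx = 4096/2835, so ||u||_L² = 64*sqrt(35)/315.
∫_0^2 (u')² dx = 4096/945, so ||u'||_L² = 64*sqrt(105)/315.
Ratio ||u||_L² / ||u'||_L² = sqrt(3)/3.
Sharp Poincaré constant on H^1_0(0, 2) is C_P = L/π = 2/π, achieved by sin(π/2·x).
A polynomial bump cannot attain the sharp Poincaré constant (only the first sine eigenfunction does), so the ratio is strictly less than C_P, consistent with ||u||_L² ≤ C_P ||u'||_L².


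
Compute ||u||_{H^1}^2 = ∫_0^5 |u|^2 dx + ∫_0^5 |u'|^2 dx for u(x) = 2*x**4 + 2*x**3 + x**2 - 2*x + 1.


||u||_{H^1}^2 = 147451625/63

The H^1 norm (squared) on an interval (0, L) is
  ||u||_{H^1}^2 = ∫_0^L u(x)^2 dx + ∫_0^L u'(x)^2 dx.
Compute u'(x) = 8*x**3 + 6*x**2 + 2*x - 2.
Then u(x)^2 = 4*x**8 + 8*x**7 + 8*x**6 - 4*x**5 - 3*x**4 + 6*x**2 - 4*x + 1 and u'(x)^2 = 64*x**6 + 96*x**5 + 68*x**4 - 8*x**3 - 20*x**2 - 8*x + 4.
Integrate each monomial from 0 to 5 using ∫_0^5 c·x^n dx = c·5^(n+1)/(n+1):
  ∫_0^5 u(x)^2 dx = ∫_0^5 (4*x^8 + 8*x^7 + 8*x^6 - 4*x^5 - 3*x^4 + 6*x^2 - 4*x + 1) dx. Term by term:
    ∫_0^5 4*x^8 dx = 7812500/9;  ∫_0^5 8*x^7 dx = 390625;  ∫_0^5 8*x^6 dx = 625000/7;
    ∫_0^5 -4*x^5 dx = -31250/3;  ∫_0^5 -3*x^4 dx = -1875;  ∫_0^5 6*x^2 dx = 250;
    ∫_0^5 -4*x dx = -50;  ∫_0^5 1 dx = 5.
  Sum: 7812500/9 + 390625 + 625000/7 − 31250/3 − 1875 + 250 − 50 + 5 = 84160415/63.
  ∫_0^5 u'(x)^2 dx = ∫_0^5 (64*x^6 + 96*x^5 + 68*x^4 - 8*x^3 - 20*x^2 - 8*x + 4) dx. Term by term:
    ∫_0^5 64*x^6 dx = 5000000/7;  ∫_0^5 96*x^5 dx = 250000;  ∫_0^5 68*x^4 dx = 42500;
    ∫_0^5 -8*x^3 dx = -1250;  ∫_0^5 -20*x^2 dx = -2500/3;  ∫_0^5 -8*x dx = -100;
    ∫_0^5 4 dx = 20.
  Sum: 5000000/7 + 250000 + 42500 − 1250 − 2500/3 − 100 + 20 = 21097070/21.
Adding: ||u||_{H^1}^2 = 84160415/63 + 21097070/21 = 147451625/63.


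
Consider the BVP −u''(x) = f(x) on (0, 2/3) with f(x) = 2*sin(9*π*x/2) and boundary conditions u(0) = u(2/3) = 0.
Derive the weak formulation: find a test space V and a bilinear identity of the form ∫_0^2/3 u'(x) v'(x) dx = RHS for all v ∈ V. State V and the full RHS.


V = H^1_0(0, 2/3) (so v(0) = v(2/3) = 0); weak form: ∫_0^2/3 u'v' dx = ∫_0^2/3 (2*sin(9*π*x/2)) v dx for all v ∈ V.

Multiply both sides by a test function v and integrate from 0 to 2/3:
  ∫_0^2/3 −u''(x) v(x) dx = ∫_0^2/3 f(x) v(x) dx.
Integrate the LHS by parts once:
  ∫_0^2/3 −u'' v dx = −[u'(x) v(x)]_0^2/3 + ∫_0^2/3 u'(x) v'(x) dx.
Thus ∫_0^2/3 u'(x) v'(x) dx = ∫_0^2/3 f(x) v(x) dx + [u'(x) v(x)]_0^2/3.
Choose V so that boundary terms are either known or forced to vanish.
u is Dirichlet: u(0) = u(2/3) = 0. Let V = H^1_0(0, 2/3); then v(0) = v(2/3) = 0, and [u' v]_0^2/3 = 0.
Weak formulation: find u (satisfying any essential BC) such that ∫_0^2/3 u'(x) v'(x) dx = ∫_0^2/3 f v dx for all v ∈ V.
Substituting f(x) = 2*sin(9*π*x/2), the right-hand side is ∫_0^2/3 (2*sin(9*π*x/2)) v dx.


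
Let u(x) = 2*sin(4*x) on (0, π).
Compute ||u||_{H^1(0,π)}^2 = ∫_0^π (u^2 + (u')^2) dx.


||u||_{H^1(0,π)}^2 = 34*π

u'(x) = 8*cos(4*x).
Expand u² and (u')² and integrate term by term on (0, π), using: for integers n ≥ 1, ∫_0^π sin²(nx) dx = ∫_0^π cos²(nx) dx = π/2; for n ≠ n', ∫_0^π sin(nx)sin(n'x) dx = ∫_0^π cos(nx)cos(n'x) dx = 0; and by product-to-sum, ∫_0^π sin(nx)cos(n'x) dx = ½∫_0^π [sin((n+n')x) + sin((n−n')x)] dx, which is 0 when n+n' is even and 2n/(n²−n'²) when n+n' is odd (it need not vanish on (0, π)).
  u² squared terms: (2)²·∫sin(4x)² dx = 4·π/2 = 2*π.
  So ∫_0^π u² dx = 2*π.
  (u')² squared terms: (8)²·∫cos(4x)² dx = 64·π/2 = 32*π.
  So ∫_0^π (u')² dx = 32*π.
||u||_{H^1}^2 = (2*π) + (32*π) = 34*π.


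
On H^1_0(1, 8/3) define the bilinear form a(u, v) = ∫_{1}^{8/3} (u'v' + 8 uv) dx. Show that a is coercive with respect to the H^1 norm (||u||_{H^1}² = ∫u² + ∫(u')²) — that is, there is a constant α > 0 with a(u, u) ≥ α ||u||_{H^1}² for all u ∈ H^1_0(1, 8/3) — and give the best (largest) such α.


α = 1

Coercivity of a(·,·) on H^1_0(1, 8/3) means a(u, u) ≥ α ||u||_{H^1}² for every u ∈ H^1_0.
The interval has length L = 5/3, and Poincaré/coercivity depend only on L. Here a(u, u) = ∫(u')² + (8)·∫u².
Here c = 8 ≥ 1, so a(u,u) = ∫(u')² + c∫u² ≥ ∫(u')² + ∫u² = ||u||_{H^1}², i.e. α = 1 works. No larger α is possible: a(u,u) ≥ α||u||_{H^1}² means (1−α)∫(u')² ≥ (α−c)∫u², and for the modes u_n = sin(nπ(x−x₀)/L) (x₀ the left endpoint) one has ∫u_n²/∫(u_n')² = (L/(nπ))² → 0, so a(u_n,u_n)/||u_n||_{H^1}² → 1. Hence the optimal constant is α = 1.
Therefore α = 1.


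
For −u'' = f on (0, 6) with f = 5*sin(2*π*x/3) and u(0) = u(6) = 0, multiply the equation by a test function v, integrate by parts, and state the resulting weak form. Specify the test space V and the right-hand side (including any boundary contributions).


V = H^1_0(0, 6) (so v(0) = v(6) = 0); weak form: ∫_0^6 u'v' dx = ∫_0^6 (5*sin(2*π*x/3)) v dx for all v ∈ V.

Multiply both sides by a test function v and integrate from 0 to 6:
  ∫_0^6 −u''(x) v(x) dx = ∫_0^6 f(x) v(x) dx.
Integrate the LHS by parts once:
  ∫_0^6 −u'' v dx = −[u'(x) v(x)]_0^6 + ∫_0^6 u'(x) v'(x) dx.
Thus ∫_0^6 u'(x) v'(x) dx = ∫_0^6 f(x) v(x) dx + [u'(x) v(x)]_0^6.
Choose V so that boundary terms are either known or forced to vanish.
u is Dirichlet: u(0) = u(6) = 0. Let V = H^1_0(0, 6); then v(0) = v(6) = 0, and [u' v]_0^6 = 0.
Weak formulation: find u (satisfying any essential BC) such that ∫_0^6 u'(x) v'(x) dx = ∫_0^6 f v dx for all v ∈ V.
Substituting f(x) = 5*sin(2*π*x/3), the right-hand side is ∫_0^6 (5*sin(2*π*x/3)) v dx.


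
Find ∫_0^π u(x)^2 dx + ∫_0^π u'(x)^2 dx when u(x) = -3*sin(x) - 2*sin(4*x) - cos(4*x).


||u||_{H^1(0,π)}^2 = -68/5 + 103*π/2

u'(x) = 4*sin(4*x) - 3*cos(x) - 8*cos(4*x).
Expand u² and (u')² and integrate term by term on (0, π), using: for integers n ≥ 1, ∫_0^π sin²(nx) dx = ∫_0^π cos²(nx) dx = π/2; for n ≠ n', ∫_0^π sin(nx)sin(n'x) dx = ∫_0^π cos(nx)cos(n'x) dx = 0; and by product-to-sum, ∫_0^π sin(nx)cos(n'x) dx = ½∫_0^π [sin((n+n')x) + sin((n−n')x)] dx, which is 0 when n+n' is even and 2n/(n²−n'²) when n+n' is odd (it need not vanish on (0, π)).
  u² squared terms: (-1)²·∫cos(4x)² dx = 1·π/2 = π/2;  (-3)²·∫sin(x)² dx = 9·π/2 = 9*π/2;  (-2)²·∫sin(4x)² dx = 4·π/2 = 2*π.
  u² cross terms: 2·(-1)·(-3)·∫cos(4x)·sin(x) dx = 6·(-2/15) = -4/5;  2·(-1)·(-2)·∫cos(4x)·sin(4x) dx = 4·(0) = 0;  2·(-3)·(-2)·∫sin(x)·sin(4x) dx = 12·(0) = 0.
  So ∫_0^π u² dx = π/2 + 9*π/2 + 2*π − 4/5 + 0 + 0 = -4/5 + 7*π.
  (u')² squared terms: (-8)²·∫cos(4x)² dx = 64·π/2 = 32*π;  (-3)²·∫cos(x)² dx = 9·π/2 = 9*π/2;  (4)²·∫sin(4x)² dx = 16·π/2 = 8*π.
  (u')² cross terms: 2·(-8)·(-3)·∫cos(4x)·cos(x) dx = 48·(0) = 0;  2·(-8)·(4)·∫cos(4x)·sin(4x) dx = -64·(0) = 0;  2·(-3)·(4)·∫cos(x)·sin(4x) dx = -24·(8/15) = -64/5.
  So ∫_0^π (u')² dx = 32*π + 9*π/2 + 8*π + 0 + 0 − 64/5 = -64/5 + 89*π/2.
||u||_{H^1}^2 = (-4/5 + 7*π) + (-64/5 + 89*π/2) = -68/5 + 103*π/2.


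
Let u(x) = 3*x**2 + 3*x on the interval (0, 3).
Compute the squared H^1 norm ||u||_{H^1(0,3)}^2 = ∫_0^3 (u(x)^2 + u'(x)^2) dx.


||u||_{H^1}^2 = 13959/10

The H^1 norm (squared) on an interval (0, L) is
  ||u||_{H^1}^2 = ∫_0^L u(x)^2 dx + ∫_0^L u'(x)^2 dx.
Compute u'(x) = 6*x + 3.
Then u(x)^2 = 9*x**4 + 18*x**3 + 9*x**2 and u'(x)^2 = 36*x**2 + 36*x + 9.
Integrate each monomial from 0 to 3 using ∫_0^3 c·x^n dx = c·3^(n+1)/(n+1):
  ∫_0^3 u(x)^2 dx = ∫_0^3 (9*x^4 + 18*x^3 + 9*x^2) dx. Term by term:
    ∫_0^3 9*x^4 dx = 2187/5;  ∫_0^3 18*x^3 dx = 729/2;  ∫_0^3 9*x^2 dx = 81.
  Sum: 2187/5 + 729/2 + 81 = 8829/10.
  ∫_0^3 u'(x)^2 dx = ∫_0^3 (36*x^2 + 36*x + 9) dx. Term by term:
    ∫_0^3 36*x^2 dx = 324;  ∫_0^3 36*x dx = 162;  ∫_0^3 9 dx = 27.
  Sum: 324 + 162 + 27 = 513.
Adding: ||u||_{H^1}^2 = 8829/10 + 513 = 13959/10.


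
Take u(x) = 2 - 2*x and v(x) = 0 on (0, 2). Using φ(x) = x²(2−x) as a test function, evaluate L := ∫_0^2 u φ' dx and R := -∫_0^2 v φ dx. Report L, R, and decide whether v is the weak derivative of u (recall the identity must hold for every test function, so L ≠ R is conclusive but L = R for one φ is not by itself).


LHS = 8/3, RHS = 0. No, v is not the weak derivative of u.

u(x) = 2 - 2*x, classical derivative u'(x) = -2.
φ(x) = x²(2−x), so φ'(x) = x*(4 - 3*x).
Note φ(0) = φ(2) = 0, so the boundary term u·φ vanishes.
LHS = ∫_0^2 u(x) φ'(x) dx = ∫_0^2 (6*x^3 - 14*x^2 + 8*x) dx. Term by term:
  ∫_0^2 6*x^3 dx = 24;  ∫_0^2 -14*x^2 dx = -112/3;  ∫_0^2 8*x dx = 16.
Sum: 24 − 112/3 + 16 = 8/3.
So LHS = 8/3.
∫_0^2 v(x) φ(x) dx = ∫_0^2 (0) dx. Term by term:
  ∫_0^2 0 dx = 0.
So RHS = -∫_0^2 v(x) φ(x) dx = 0.
LHS − RHS = 8/3 ≠ 0, so the identity fails.
(For a valid weak derivative the identity must hold for EVERY test function, in particular this one. The failure shows v is NOT the weak derivative of u.)
Correct weak derivative would be u'(x) = -2.


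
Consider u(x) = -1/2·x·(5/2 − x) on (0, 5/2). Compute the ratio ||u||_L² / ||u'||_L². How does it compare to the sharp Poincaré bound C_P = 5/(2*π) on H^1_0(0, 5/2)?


||u||_L² / ||u'||_L² = sqrt(10)/4 < C_P = 5/(2*π).

u(x) = -1/2·x·(5/2 − x), so u'(x) = x - 5/4.
u(x) = -1/2·x·(5/2 − x) vanishes at x = 0 and x = 5/2, so u ∈ H^1_0(0, 5/2). Differentiate via the product rule and integrate the resulting polynomials term by term.
  ∫_0^5/2 u² dx = ∫_0^5/2 (x^4/4 - 5*x^3/4 + 25*x^2/16) dx. Term by term:
    ∫_0^5/2 x^4/4 dx = 625/128;  ∫_0^5/2 -5*x^3/4 dx = -3125/256;  ∫_0^5/2 25*x^2/16 dx = 3125/384.
  Sum: 625/128 − 3125/256 + 3125/384 = 625/768.
  ∫_0^5/2 (u')² dx = ∫_0^5/2 (x^2 - 5*x/2 + 25/16) dx. Term by term:
    ∫_0^5/2 x^2 dx = 125/24;  ∫_0^5/2 -5*x/2 dx = -125/16;  ∫_0^5/2 25/16 dx = 125/32.
  Sum: 125/24 − 125/16 + 125/32 = 125/96.
∫_0^5/2 u² dx = 625/768, so ||u||_L² = 25*sqrt(3)/48.
∫_0^5/2 (u')² dx = 125/96, so ||u'||_L² = 5*sqrt(30)/24.
Ratio ||u||_L² / ||u'||_L² = sqrt(10)/4.
Sharp Poincaré constant on H^1_0(0, 5/2) is C_P = L/π = 5/(2*π), achieved by sin(2*π/5·x).
A polynomial bump cannot attain the sharp Poincaré constant (only the first sine eigenfunction does), so the ratio is strictly less than C_P, consistent with ||u||_L² ≤ C_P ||u'||_L².


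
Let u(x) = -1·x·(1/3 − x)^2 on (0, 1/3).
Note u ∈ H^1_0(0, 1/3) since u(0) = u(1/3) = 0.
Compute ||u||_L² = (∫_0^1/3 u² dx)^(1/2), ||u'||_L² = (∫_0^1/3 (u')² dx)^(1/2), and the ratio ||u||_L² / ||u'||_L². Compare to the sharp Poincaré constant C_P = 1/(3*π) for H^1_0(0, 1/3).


||u||_L² / ||u'||_L² = sqrt(14)/42 < C_P = 1/(3*π).

u(x) = -1·x·(1/3 − x)^2, so u'(x) = (1 - 9*x)*(3*x - 1)/9.
u(x) = -1·x·(1/3 − x)^2 vanishes at x = 0 and x = 1/3, so u ∈ H^1_0(0, 1/3). Differentiate via the product rule and integrate the resulting polynomials term by term.
  ∫_0^1/3 u² dx = ∫_0^1/3 (x^6 - 4*x^5/3 + 2*x^4/3 - 4*x^3/27 + x^2/81) dx. Term by term:
    ∫_0^1/3 x^6 dx = 1/15309;  ∫_0^1/3 -4*x^5/3 dx = -2/6561;  ∫_0^1/3 2*x^4/3 dx = 2/3645;
    ∫_0^1/3 -4*x^3/27 dx = -1/2187;  ∫_0^1/3 x^2/81 dx = 1/6561.
  Sum: 1/15309 − 2/6561 + 2/3645 − 1/2187 + 1/6561 = 1/229635.
  ∫_0^1/3 (u')² dx = ∫_0^1/3 (9*x^4 - 8*x^3 + 22*x^2/9 - 8*x/27 + 1/81) dx. Term by term:
    ∫_0^1/3 9*x^4 dx = 1/135;  ∫_0^1/3 -8*x^3 dx = -2/81;  ∫_0^1/3 22*x^2/9 dx = 22/729;
    ∫_0^1/3 -8*x/27 dx = -4/243;  ∫_0^1/3 1/81 dx = 1/243.
  Sum: 1/135 − 2/81 + 22/729 − 4/243 + 1/243 = 2/3645.
∫_0^1/3 u² dx = 1/229635, so ||u||_L² = sqrt(35)/2835.
∫_0^1/3 (u')² dx = 2/3645, so ||u'||_L² = sqrt(10)/135.
Ratio ||u||_L² / ||u'||_L² = sqrt(14)/42.
Sharp Poincaré constant on H^1_0(0, 1/3) is C_P = L/π = 1/(3*π), achieved by sin(3*π·x).
A polynomial bump cannot attain the sharp Poincaré constant (only the first sine eigenfunction does), so the ratio is strictly less than C_P, consistent with ||u||_L² ≤ C_P ||u'||_L².


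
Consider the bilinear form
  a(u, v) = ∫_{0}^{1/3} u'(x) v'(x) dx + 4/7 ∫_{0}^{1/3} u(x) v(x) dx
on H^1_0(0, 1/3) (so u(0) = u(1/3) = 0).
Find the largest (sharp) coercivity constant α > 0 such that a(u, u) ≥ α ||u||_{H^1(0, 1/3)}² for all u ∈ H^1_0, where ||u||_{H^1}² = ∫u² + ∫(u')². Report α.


α = (4 + 63*π^2)/(7*(1 + 9*π^2))

Coercivity of a(·,·) on H^1_0(0, 1/3) means a(u, u) ≥ α ||u||_{H^1}² for every u ∈ H^1_0.
The interval has length L = 1/3, and Poincaré/coercivity depend only on L. Here a(u, u) = ∫(u')² + (4/7)·∫u².
Here 0 < c = 4/7 < 1. The condition a(u,u) ≥ α||u||_{H^1}² reads (1−α)∫(u')² ≥ (α−c)∫u². Any admissible α is ≤ 1 (rapidly oscillating u have ∫u²/∫(u')² → 0), and α = 1 would force 0 ≥ (1−c)∫u², impossible since c < 1; so 1−α > 0. By the sharp Poincaré inequality on H^1_0 of an interval of length L, ∫(u')² ≥ (π/L)²∫u² with equality for the first sine mode sin(π(x−x₀)/L) (x₀ the left endpoint), so the inequality holds for all u iff (1−α)(π/L)² ≥ α − c, i.e. α ≤ ((π/L)² + c)/((π/L)² + 1) = (1 + c(L/π)²)/(1 + (L/π)²). With (π/L)² = 9*π^2 and c = 4/7, the largest admissible constant is α = ((π/L)² + c)/((π/L)² + 1).
Simplifying, α = (4 + 63*π^2)/(7*(1 + 9*π^2)).


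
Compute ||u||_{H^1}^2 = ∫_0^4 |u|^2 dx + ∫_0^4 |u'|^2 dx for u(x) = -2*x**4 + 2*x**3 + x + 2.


||u||_{H^1}^2 = 46694204/315

The H^1 norm (squared) on an interval (0, L) is
  ||u||_{H^1}^2 = ∫_0^L u(x)^2 dx + ∫_0^L u'(x)^2 dx.
Compute u'(x) = -8*x**3 + 6*x**2 + 1.
Then u(x)^2 = 4*x**8 - 8*x**7 + 4*x**6 - 4*x**5 - 4*x**4 + 8*x**3 + x**2 + 4*x + 4 and u'(x)^2 = 64*x**6 - 96*x**5 + 36*x**4 - 16*x**3 + 12*x**2 + 1.
Integrate each monomial from 0 to 4 using ∫_0^4 c·x^n dx = c·4^(n+1)/(n+1):
  ∫_0^4 u(x)^2 dx = ∫_0^4 (4*x^8 - 8*x^7 + 4*x^6 - 4*x^5 - 4*x^4 + 8*x^3 + x^2 + 4*x + 4) dx. Term by term:
    ∫_0^4 4*x^8 dx = 1048576/9;  ∫_0^4 -8*x^7 dx = -65536;  ∫_0^4 4*x^6 dx = 65536/7;
    ∫_0^4 -4*x^5 dx = -8192/3;  ∫_0^4 -4*x^4 dx = -4096/5;  ∫_0^4 8*x^3 dx = 512;
    ∫_0^4 x^2 dx = 64/3;  ∫_0^4 4*x dx = 32;  ∫_0^4 4 dx = 16.
  Sum: 1048576/9 − 65536 + 65536/7 − 8192/3 − 4096/5 + 512 + 64/3 + 32 + 16 = 18070352/315.
  ∫_0^4 u'(x)^2 dx = ∫_0^4 (64*x^6 - 96*x^5 + 36*x^4 - 16*x^3 + 12*x^2 + 1) dx. Term by term:
    ∫_0^4 64*x^6 dx = 1048576/7;  ∫_0^4 -96*x^5 dx = -65536;  ∫_0^4 36*x^4 dx = 36864/5;
    ∫_0^4 -16*x^3 dx = -1024;  ∫_0^4 12*x^2 dx = 256;  ∫_0^4 1 dx = 4.
  Sum: 1048576/7 − 65536 + 36864/5 − 1024 + 256 + 4 = 3180428/35.
Adding: ||u||_{H^1}^2 = 18070352/315 + 3180428/35 = 46694204/315.


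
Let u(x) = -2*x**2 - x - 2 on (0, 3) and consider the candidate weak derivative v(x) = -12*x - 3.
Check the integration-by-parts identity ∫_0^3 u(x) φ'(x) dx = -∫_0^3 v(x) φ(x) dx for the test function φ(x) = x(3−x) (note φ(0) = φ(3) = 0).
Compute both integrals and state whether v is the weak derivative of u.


LHS = 63/2, RHS = 189/2. No, v is not the weak derivative of u.

u(x) = -2*x**2 - x - 2, classical derivative u'(x) = -4*x - 1.
φ(x) = x(3−x), so φ'(x) = 3 - 2*x.
Note φ(0) = φ(3) = 0, so the boundary term u·φ vanishes.
LHS = ∫_0^3 u(x) φ'(x) dx = ∫_0^3 (4*x^3 - 4*x^2 + x - 6) dx. Term by term:
  ∫_0^3 4*x^3 dx = 81;  ∫_0^3 -4*x^2 dx = -36;  ∫_0^3 x dx = 9/2;
  ∫_0^3 -6 dx = -18.
Sum: 81 − 36 + 9/2 − 18 = 63/2.
So LHS = 63/2.
∫_0^3 v(x) φ(x) dx = ∫_0^3 (12*x^3 - 33*x^2 - 9*x) dx. Term by term:
  ∫_0^3 12*x^3 dx = 243;  ∫_0^3 -33*x^2 dx = -297;  ∫_0^3 -9*x dx = -81/2.
Sum: 243 − 297 − 81/2 = -189/2.
So RHS = -∫_0^3 v(x) φ(x) dx = 189/2.
LHS − RHS = -63 ≠ 0, so the identity fails.
(For a valid weak derivative the identity must hold for EVERY test function, in particular this one. The failure shows v is NOT the weak derivative of u.)
Correct weak derivative would be u'(x) = -4*x - 1.


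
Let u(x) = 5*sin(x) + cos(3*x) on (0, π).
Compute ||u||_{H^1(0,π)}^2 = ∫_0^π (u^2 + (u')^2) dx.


||u||_{H^1(0,π)}^2 = 30*π

u'(x) = -3*sin(3*x) + 5*cos(x).
Expand u² and (u')² and integrate term by term on (0, π), using: for integers n ≥ 1, ∫_0^π sin²(nx) dx = ∫_0^π cos²(nx) dx = π/2; for n ≠ n', ∫_0^π sin(nx)sin(n'x) dx = ∫_0^π cos(nx)cos(n'x) dx = 0; and by product-to-sum, ∫_0^π sin(nx)cos(n'x) dx = ½∫_0^π [sin((n+n')x) + sin((n−n')x)] dx, which is 0 when n+n' is even and 2n/(n²−n'²) when n+n' is odd (it need not vanish on (0, π)).
  u² squared terms: (5)²·∫sin(x)² dx = 25·π/2 = 25*π/2;  (1)²·∫cos(3x)² dx = 1·π/2 = π/2.
  u² cross terms: 2·(5)·(1)·∫sin(x)·cos(3x) dx = 10·(0) = 0.
  So ∫_0^π u² dx = 25*π/2 + π/2 + 0 = 13*π.
  (u')² squared terms: (-3)²·∫sin(3x)² dx = 9·π/2 = 9*π/2;  (5)²·∫cos(x)² dx = 25·π/2 = 25*π/2.
  (u')² cross terms: 2·(-3)·(5)·∫sin(3x)·cos(x) dx = -30·(0) = 0.
  So ∫_0^π (u')² dx = 9*π/2 + 25*π/2 + 0 = 17*π.
||u||_{H^1}^2 = (13*π) + (17*π) = 30*π.


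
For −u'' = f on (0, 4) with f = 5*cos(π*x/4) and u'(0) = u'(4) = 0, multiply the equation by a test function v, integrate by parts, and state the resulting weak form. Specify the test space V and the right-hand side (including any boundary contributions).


V = H^1(0, 4) (no boundary constraint on v; u is determined up to an additive constant); weak form: ∫_0^4 u'v' dx = ∫_0^4 (5*cos(π*x/4)) v dx for all v ∈ V.

Multiply both sides by a test function v and integrate from 0 to 4:
  ∫_0^4 −u''(x) v(x) dx = ∫_0^4 f(x) v(x) dx.
Integrate the LHS by parts once:
  ∫_0^4 −u'' v dx = −[u'(x) v(x)]_0^4 + ∫_0^4 u'(x) v'(x) dx.
Thus ∫_0^4 u'(x) v'(x) dx = ∫_0^4 f(x) v(x) dx + [u'(x) v(x)]_0^4.
Choose V so that boundary terms are either known or forced to vanish.
u has homogeneous Neumann: u'(0) = u'(4) = 0. So [u' v]_0^4 = 0·v(4) − 0·v(0) = 0 for any v; take V = H^1(0, 4).
Weak formulation: find u (satisfying any essential BC) such that ∫_0^4 u'(x) v'(x) dx = ∫_0^4 f v dx for all v ∈ V (homogeneous Neumann, so boundary terms vanish).
Substituting f(x) = 5*cos(π*x/4), the right-hand side is ∫_0^4 (5*cos(π*x/4)) v dx.
Compatibility check (pure Neumann): taking v ≡ 1 ∈ V gives 0 = ∫_0^4 f dx + (0) − (0), i.e. ∫_0^4 f dx must equal u'(0) − u'(4) = 0. Indeed ∫_0^4 (5*cos(π*x/4)) dx = 0, so the data are compatible. The solution is then unique only up to an additive constant (fix it e.g. by requiring ∫_0^4 u dx = 0).


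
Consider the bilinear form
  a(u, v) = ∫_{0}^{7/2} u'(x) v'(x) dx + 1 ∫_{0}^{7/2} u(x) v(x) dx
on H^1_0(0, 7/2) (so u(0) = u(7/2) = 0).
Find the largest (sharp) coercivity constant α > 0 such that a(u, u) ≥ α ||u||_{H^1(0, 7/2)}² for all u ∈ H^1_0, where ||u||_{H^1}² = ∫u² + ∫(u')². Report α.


α = 1

Coercivity of a(·,·) on H^1_0(0, 7/2) means a(u, u) ≥ α ||u||_{H^1}² for every u ∈ H^1_0.
The interval has length L = 7/2, and Poincaré/coercivity depend only on L. Here a(u, u) = ∫(u')² + (1)·∫u².
Here c = 1 ≥ 1, so a(u,u) = ∫(u')² + c∫u² ≥ ∫(u')² + ∫u² = ||u||_{H^1}², i.e. α = 1 works. No larger α is possible: a(u,u) ≥ α||u||_{H^1}² means (1−α)∫(u')² ≥ (α−c)∫u², and for the modes u_n = sin(nπ(x−x₀)/L) (x₀ the left endpoint) one has ∫u_n²/∫(u_n')² = (L/(nπ))² → 0, so a(u_n,u_n)/||u_n||_{H^1}² → 1. Hence the optimal constant is α = 1.
Therefore α = 1.


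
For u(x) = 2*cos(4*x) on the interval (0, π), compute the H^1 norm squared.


||u||_{H^1(0,π)}^2 = 34*π

u'(x) = -8*sin(4*x).
Expand u² and (u')² and integrate term by term on (0, π), using: for integers n ≥ 1, ∫_0^π sin²(nx) dx = ∫_0^π cos²(nx) dx = π/2; for n ≠ n', ∫_0^π sin(nx)sin(n'x) dx = ∫_0^π cos(nx)cos(n'x) dx = 0; and by product-to-sum, ∫_0^π sin(nx)cos(n'x) dx = ½∫_0^π [sin((n+n')x) + sin((n−n')x)] dx, which is 0 when n+n' is even and 2n/(n²−n'²) when n+n' is odd (it need not vanish on (0, π)).
  u² squared terms: (2)²·∫cos(4x)² dx = 4·π/2 = 2*π.
  So ∫_0^π u² dx = 2*π.
  (u')² squared terms: (-8)²·∫sin(4x)² dx = 64·π/2 = 32*π.
  So ∫_0^π (u')² dx = 32*π.
||u||_{H^1}^2 = (2*π) + (32*π) = 34*π.


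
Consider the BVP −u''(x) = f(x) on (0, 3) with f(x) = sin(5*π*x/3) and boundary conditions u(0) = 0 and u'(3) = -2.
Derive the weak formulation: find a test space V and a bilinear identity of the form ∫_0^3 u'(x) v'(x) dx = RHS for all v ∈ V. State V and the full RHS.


V = {v ∈ H^1(0, 3) : v(0) = 0} (test functions vanish at x = 0 where u is specified); weak form: ∫_0^3 u'v' dx = ∫_0^3 (sin(5*π*x/3)) v dx − 2·v(3) for all v ∈ V.

Multiply both sides by a test function v and integrate from 0 to 3:
  ∫_0^3 −u''(x) v(x) dx = ∫_0^3 f(x) v(x) dx.
Integrate the LHS by parts once:
  ∫_0^3 −u'' v dx = −[u'(x) v(x)]_0^3 + ∫_0^3 u'(x) v'(x) dx.
Thus ∫_0^3 u'(x) v'(x) dx = ∫_0^3 f(x) v(x) dx + [u'(x) v(x)]_0^3.
Choose V so that boundary terms are either known or forced to vanish.
Mixed BC: u(0) = 0 (Dirichlet) and u'(3) = -2 (Neumann). Define V = {v ∈ H^1(0, 3) : v(0) = 0}. Then [u' v]_0^3 = u'(3)·v(3) − u'(0)·0 = − 2·v(3).
Weak formulation: find u (satisfying any essential BC) such that ∫_0^3 u'(x) v'(x) dx = ∫_0^3 f v dx − 2·v(3) for all v ∈ V (Dirichlet at 0 absorbed into V; Neumann datum at x = 3 contributes the boundary term).
Substituting f(x) = sin(5*π*x/3), the right-hand side is ∫_0^3 (sin(5*π*x/3)) v dx − 2·v(3).


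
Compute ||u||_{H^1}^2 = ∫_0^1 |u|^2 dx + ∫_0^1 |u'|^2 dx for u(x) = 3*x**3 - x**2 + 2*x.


||u||_{H^1}^2 = 2494/105

The H^1 norm (squared) on an interval (0, L) is
  ||u||_{H^1}^2 = ∫_0^L u(x)^2 dx + ∫_0^L u'(x)^2 dx.
Compute u'(x) = 9*x**2 - 2*x + 2.
Then u(x)^2 = 9*x**6 - 6*x**5 + 13*x**4 - 4*x**3 + 4*x**2 and u'(x)^2 = 81*x**4 - 36*x**3 + 40*x**2 - 8*x + 4.
Integrate each monomial from 0 to 1 using ∫_0^1 c·x^n dx = c·1^(n+1)/(n+1):
  ∫_0^1 u(x)^2 dx = ∫_0^1 (9*x^6 - 6*x^5 + 13*x^4 - 4*x^3 + 4*x^2) dx. Term by term:
    ∫_0^1 9*x^6 dx = 9/7;  ∫_0^1 -6*x^5 dx = -1;  ∫_0^1 13*x^4 dx = 13/5;
    ∫_0^1 -4*x^3 dx = -1;  ∫_0^1 4*x^2 dx = 4/3.
  Sum: 9/7 − 1 + 13/5 − 1 + 4/3 = 338/105.
  ∫_0^1 u'(x)^2 dx = ∫_0^1 (81*x^4 - 36*x^3 + 40*x^2 - 8*x + 4) dx. Term by term:
    ∫_0^1 81*x^4 dx = 81/5;  ∫_0^1 -36*x^3 dx = -9;  ∫_0^1 40*x^2 dx = 40/3;
    ∫_0^1 -8*x dx = -4;  ∫_0^1 4 dx = 4.
  Sum: 81/5 − 9 + 40/3 − 4 + 4 = 308/15.
Adding: ||u||_{H^1}^2 = 338/105 + 308/15 = 2494/105.


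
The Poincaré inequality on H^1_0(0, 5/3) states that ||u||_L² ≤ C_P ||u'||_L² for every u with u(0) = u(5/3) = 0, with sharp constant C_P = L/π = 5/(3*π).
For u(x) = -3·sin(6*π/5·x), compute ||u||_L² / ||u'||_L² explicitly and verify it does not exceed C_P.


||u||_L² / ||u'||_L² = 5/(6*π) < C_P = 5/(3*π).

u(x) = -3·sin(6*π/5·x), so u'(x) = -18*π*cos(6*π*x/5)/5.
Writing u(x) = A·sin(kπx/L) with A = -3 and k = 2, use ∫_0^L sin²(kπx/L) dx = L/2 and ∫_0^L cos²(kπx/L) dx = L/2.
u² = 9·sin²(6*π/5·x) and (u')² = 324*π^2/25·cos²(6*π/5·x), and each of sin², cos² integrates to L/2 = 5/6 over (0, 5/3).
∫_0^5/3 u² dx = 15/2, so ||u||_L² = sqrt(30)/2.
∫_0^5/3 (u')² dx = 54*π^2/5, so ||u'||_L² = 3*sqrt(30)*π/5.
Ratio ||u||_L² / ||u'||_L² = 5/(6*π).
Sharp Poincaré constant on H^1_0(0, 5/3) is C_P = L/π = 5/(3*π), achieved by sin(3*π/5·x).
This is the k = 2 harmonic; the ratio L/(kπ) is strictly less than C_P = L/π, consistent with the sharp inequality ||u||_L² ≤ C_P ||u'||_L².


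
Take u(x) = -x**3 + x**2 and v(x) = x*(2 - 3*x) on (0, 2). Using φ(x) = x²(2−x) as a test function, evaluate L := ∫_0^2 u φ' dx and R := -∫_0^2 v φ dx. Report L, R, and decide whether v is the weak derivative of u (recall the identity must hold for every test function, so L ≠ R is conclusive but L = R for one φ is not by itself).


LHS = 16/5, RHS = 16/5. Yes, v = u' weakly.

u(x) = -x**3 + x**2, classical derivative u'(x) = -3*x**2 + 2*x.
φ(x) = x²(2−x), so φ'(x) = x*(4 - 3*x).
Note φ(0) = φ(2) = 0, so the boundary term u·φ vanishes.
LHS = ∫_0^2 u(x) φ'(x) dx = ∫_0^2 (3*x^5 - 7*x^4 + 4*x^3) dx. Term by term:
  ∫_0^2 3*x^5 dx = 32;  ∫_0^2 -7*x^4 dx = -224/5;  ∫_0^2 4*x^3 dx = 16.
Sum: 32 − 224/5 + 16 = 16/5.
So LHS = 16/5.
∫_0^2 v(x) φ(x) dx = ∫_0^2 (3*x^5 - 8*x^4 + 4*x^3) dx. Term by term:
  ∫_0^2 3*x^5 dx = 32;  ∫_0^2 -8*x^4 dx = -256/5;  ∫_0^2 4*x^3 dx = 16.
Sum: 32 − 256/5 + 16 = -16/5.
So RHS = -∫_0^2 v(x) φ(x) dx = 16/5.
LHS = RHS, so the identity holds for this test φ.
Moreover u is smooth here and v(x) = u'(x) = -3*x**2 + 2*x pointwise, so the identity holds for every test function. Hence v is the weak derivative of u.


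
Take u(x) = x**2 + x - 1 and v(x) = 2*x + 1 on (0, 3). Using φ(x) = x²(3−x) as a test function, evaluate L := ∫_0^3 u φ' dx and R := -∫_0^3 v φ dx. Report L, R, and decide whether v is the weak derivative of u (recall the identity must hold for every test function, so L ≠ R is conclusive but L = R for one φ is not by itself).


LHS = -621/20, RHS = -621/20. Yes, v = u' weakly.

u(x) = x**2 + x - 1, classical derivative u'(x) = 2*x + 1.
φ(x) = x²(3−x), so φ'(x) = 3*x*(2 - x).
Note φ(0) = φ(3) = 0, so the boundary term u·φ vanishes.
LHS = ∫_0^3 u(x) φ'(x) dx = ∫_0^3 (-3*x^4 + 3*x^3 + 9*x^2 - 6*x) dx. Term by term:
  ∫_0^3 -3*x^4 dx = -729/5;  ∫_0^3 3*x^3 dx = 243/4;  ∫_0^3 9*x^2 dx = 81;
  ∫_0^3 -6*x dx = -27.
Sum: -729/5 + 243/4 + 81 − 27 = -621/20.
So LHS = -621/20.
∫_0^3 v(x) φ(x) dx = ∫_0^3 (-2*x^4 + 5*x^3 + 3*x^2) dx. Term by term:
  ∫_0^3 -2*x^4 dx = -486/5;  ∫_0^3 5*x^3 dx = 405/4;  ∫_0^3 3*x^2 dx = 27.
Sum: -486/5 + 405/4 + 27 = 621/20.
So RHS = -∫_0^3 v(x) φ(x) dx = -621/20.
LHS = RHS, so the identity holds for this test φ.
Moreover u is smooth here and v(x) = u'(x) = 2*x + 1 pointwise, so the identity holds for every test function. Hence v is the weak derivative of u.


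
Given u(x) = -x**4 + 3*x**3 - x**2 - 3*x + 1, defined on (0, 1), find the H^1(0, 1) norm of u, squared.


||u||_{H^1}^2 = 6911/1260

The H^1 norm (squared) on an interval (0, L) is
  ||u||_{H^1}^2 = ∫_0^L u(x)^2 dx + ∫_0^L u'(x)^2 dx.
Compute u'(x) = -4*x**3 + 9*x**2 - 2*x - 3.
Then u(x)^2 = x**8 - 6*x**7 + 11*x**6 - 19*x**4 + 12*x**3 + 7*x**2 - 6*x + 1 and u'(x)^2 = 16*x**6 - 72*x**5 + 97*x**4 - 12*x**3 - 50*x**2 + 12*x + 9.
Integrate each monomial from 0 to 1 using ∫_0^1 c·x^n dx = c·1^(n+1)/(n+1):
  ∫_0^1 u(x)^2 dx = ∫_0^1 (x^8 - 6*x^7 + 11*x^6 - 19*x^4 + 12*x^3 + 7*x^2 - 6*x + 1) dx. Term by term:
    ∫_0^1 x^8 dx = 1/9;  ∫_0^1 -6*x^7 dx = -3/4;  ∫_0^1 11*x^6 dx = 11/7;
    ∫_0^1 -19*x^4 dx = -19/5;  ∫_0^1 12*x^3 dx = 3;  ∫_0^1 7*x^2 dx = 7/3;
    ∫_0^1 -6*x dx = -3;  ∫_0^1 1 dx = 1.
  Sum: 1/9 − 3/4 + 11/7 − 19/5 + 3 + 7/3 − 3 + 1 = 587/1260.
  ∫_0^1 u'(x)^2 dx = ∫_0^1 (16*x^6 - 72*x^5 + 97*x^4 - 12*x^3 - 50*x^2 + 12*x + 9) dx. Term by term:
    ∫_0^1 16*x^6 dx = 16/7;  ∫_0^1 -72*x^5 dx = -12;  ∫_0^1 97*x^4 dx = 97/5;
    ∫_0^1 -12*x^3 dx = -3;  ∫_0^1 -50*x^2 dx = -50/3;  ∫_0^1 12*x dx = 6;
    ∫_0^1 9 dx = 9.
  Sum: 16/7 − 12 + 97/5 − 3 − 50/3 + 6 + 9 = 527/105.
Adding: ||u||_{H^1}^2 = 587/1260 + 527/105 = 6911/1260.
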